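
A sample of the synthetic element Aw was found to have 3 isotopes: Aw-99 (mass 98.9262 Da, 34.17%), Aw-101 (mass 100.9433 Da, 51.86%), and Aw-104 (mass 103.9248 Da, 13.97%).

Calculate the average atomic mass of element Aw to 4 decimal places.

100.6706 Da

The abundance-weighted mean is 0.3417 × 98.9262 + 0.5186 × 100.9433 + 0.1397 × 103.9248
= 33.80308 + 52.34920 + 14.51829 = 100.67057 Da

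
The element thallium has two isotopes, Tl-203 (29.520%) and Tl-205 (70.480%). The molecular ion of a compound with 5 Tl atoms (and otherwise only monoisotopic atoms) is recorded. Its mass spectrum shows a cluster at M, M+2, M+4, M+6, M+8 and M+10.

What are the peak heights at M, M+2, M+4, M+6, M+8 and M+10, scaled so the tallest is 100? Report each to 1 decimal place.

0.6 : 7.3 : 35.1 : 83.8 : 100.0 : 47.8

Expanding (0.29520 + 0.70480)^5:
P(M) = 0.29520^5 = 0.002242
P(M+2) = 5 × 0.29520^4 × 0.70480^1 = 0.026761
P(M+4) = 10 × 0.29520^3 × 0.70480^2 = 0.127785
P(M+6) = 10 × 0.29520^2 × 0.70480^3 = 0.305092
P(M+8) = 5 × 0.29520^1 × 0.70480^4 = 0.364208
P(M+10) = 0.70480^5 = 0.173912
The M+8 peak is largest (0.364208); scaling to 100 gives 0.6 : 7.3 : 35.1 : 83.8 : 100.0 : 47.8.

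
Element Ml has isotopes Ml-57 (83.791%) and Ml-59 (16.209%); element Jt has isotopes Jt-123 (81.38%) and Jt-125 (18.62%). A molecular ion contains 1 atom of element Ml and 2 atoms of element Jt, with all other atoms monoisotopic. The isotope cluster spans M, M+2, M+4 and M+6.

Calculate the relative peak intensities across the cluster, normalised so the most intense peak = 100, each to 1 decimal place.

Element Ml pattern (n=1): 0.83791 : 0.16209
Element Jt pattern (n=2): 0.66227044 : 0.30305912 : 0.03467044
Convolve the two distributions (both contribute in 2-u steps):
  M: 0.83791×0.66227044 = 0.554923
  M+2: 0.83791×0.30305912 + 0.16209×0.66227044 = 0.361284
  M+4: 0.83791×0.03467044 + 0.16209×0.30305912 = 0.078174
  M+6: 0.16209×0.03467044 = 0.005620
Scale to base peak (0.554923) = 100: 100.0 : 65.1 : 14.1 : 1.0

100.0 : 65.1 : 14.1 : 1.0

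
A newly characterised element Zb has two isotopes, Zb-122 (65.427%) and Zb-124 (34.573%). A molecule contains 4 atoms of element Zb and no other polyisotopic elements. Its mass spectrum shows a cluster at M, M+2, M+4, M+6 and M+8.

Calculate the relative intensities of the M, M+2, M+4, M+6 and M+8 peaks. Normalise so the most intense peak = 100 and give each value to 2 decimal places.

47.31 : 100.00 : 79.26 : 27.92 : 3.69

Expanding (0.65427 + 0.34573)^4:
P(M) = 0.65427^4 = 0.183243
P(M+2) = 4 × 0.65427^3 × 0.34573^1 = 0.387318
P(M+4) = 6 × 0.65427^2 × 0.34573^2 = 0.307001
P(M+6) = 4 × 0.65427^1 × 0.34573^3 = 0.108150
P(M+8) = 0.34573^4 = 0.014287
The M+2 peak is largest (0.387318); scaling to 100 gives 47.31 : 100.00 : 79.26 : 27.92 : 3.69.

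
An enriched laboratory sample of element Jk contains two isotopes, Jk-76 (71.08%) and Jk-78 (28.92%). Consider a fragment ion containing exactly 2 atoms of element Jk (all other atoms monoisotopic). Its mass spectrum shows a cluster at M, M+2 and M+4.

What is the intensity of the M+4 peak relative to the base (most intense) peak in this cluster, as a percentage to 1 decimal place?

16.6%

Term probabilities: M 0.5052, M+2 0.4111, M+4 0.0836. Base peak = M.
P(M) = C(2,0) × 0.7108^2 × 0.2892^0 = 1 × 0.50523664 × 1.0000 = 0.505237 (base)
P(M+4) = C(2,2) × 0.7108^0 × 0.2892^2 = 1 × 1.0000 × 0.08363664 = 0.083637
Relative intensity = 0.083637 / 0.505237 × 100 = 16.6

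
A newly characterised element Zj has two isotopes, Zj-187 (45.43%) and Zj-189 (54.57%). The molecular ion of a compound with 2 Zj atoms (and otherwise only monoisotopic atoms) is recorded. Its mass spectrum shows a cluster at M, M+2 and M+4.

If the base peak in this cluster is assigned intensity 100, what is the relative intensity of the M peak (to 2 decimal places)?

Binomial terms of (0.4543 + 0.5457)^2: M 0.2064, M+2 0.4958, M+4 0.2978 → M+2 is the base peak.
P(M+2) = C(2,1) × 0.4543^1 × 0.5457^1 = 2 × 0.4543 × 0.5457 = 0.495823 (base)
P(M) = C(2,0) × 0.4543^2 × 0.5457^0 = 1 × 0.20638849 × 1.0000 = 0.206388
Relative intensity = 0.206388 / 0.495823 × 100 = 41.63

41.63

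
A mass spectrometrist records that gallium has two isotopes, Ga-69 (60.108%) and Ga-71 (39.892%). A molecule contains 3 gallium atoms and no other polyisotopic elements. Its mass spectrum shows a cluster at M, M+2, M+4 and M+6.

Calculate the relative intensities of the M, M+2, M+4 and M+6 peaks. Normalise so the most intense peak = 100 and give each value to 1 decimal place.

Expanding (0.60108 + 0.39892)^3:
P(M) = 0.60108^3 = 0.217169
P(M+2) = 3 × 0.60108^2 × 0.39892^1 = 0.432386
P(M+4) = 3 × 0.60108^1 × 0.39892^2 = 0.286963
P(M+6) = 0.39892^3 = 0.063483
The M+2 peak is largest (0.432386); scaling to 100 gives 50.2 : 100.0 : 66.4 : 14.7.

50.2 : 100.0 : 66.4 : 14.7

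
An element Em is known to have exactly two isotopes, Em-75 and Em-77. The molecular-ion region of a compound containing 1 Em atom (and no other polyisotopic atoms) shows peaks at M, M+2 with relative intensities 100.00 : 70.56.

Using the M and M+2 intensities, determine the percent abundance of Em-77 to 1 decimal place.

41.4%

If p is the fraction of Em that is Em-75, then I(M+2)/I(M) = [C(1,1)·p^0·(1−p)] / p^1 = 1·(1−p)/p = 70.56/100.00 = 0.7056
(1−p)/p = 0.7056/1 = 0.7056  ⇒  p = 1/(1 + 0.7056) = 0.5863
Em-75: 58.6%, Em-77: 41.4%.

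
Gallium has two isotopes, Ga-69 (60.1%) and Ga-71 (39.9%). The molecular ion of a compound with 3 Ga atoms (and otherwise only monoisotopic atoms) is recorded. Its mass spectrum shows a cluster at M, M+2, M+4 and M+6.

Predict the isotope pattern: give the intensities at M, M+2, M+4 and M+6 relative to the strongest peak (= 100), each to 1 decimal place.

50.2 : 100.0 : 66.4 : 14.7

The 3 Ga atoms are independent, so intensities follow the terms of (0.601 + 0.399)^3.
P(M) = 0.601^3 = 0.217082
P(M+2) = 3 × 0.601^2 × 0.399^1 = 0.432358
P(M+4) = 3 × 0.601^1 × 0.399^2 = 0.287039
P(M+6) = 0.399^3 = 0.063521
The M+2 peak is largest (0.432358); scaling to 100 gives 50.2 : 100.0 : 66.4 : 14.7.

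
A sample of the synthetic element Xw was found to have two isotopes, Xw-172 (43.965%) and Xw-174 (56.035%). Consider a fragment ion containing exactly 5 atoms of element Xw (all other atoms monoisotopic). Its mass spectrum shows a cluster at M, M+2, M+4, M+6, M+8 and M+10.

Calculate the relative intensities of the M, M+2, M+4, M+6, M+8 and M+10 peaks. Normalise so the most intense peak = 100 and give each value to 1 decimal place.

Each Xw atom is independently Xw-172 (p = 0.43965) or Xw-174 (q = 0.56035); the cluster is the binomial expansion (p + q)^5.
P(M) = 0.43965^5 = 0.016426
P(M+2) = 5 × 0.43965^4 × 0.56035^1 = 0.104679
P(M+4) = 10 × 0.43965^3 × 0.56035^2 = 0.266833
P(M+6) = 10 × 0.43965^2 × 0.56035^3 = 0.340089
P(M+8) = 5 × 0.43965^1 × 0.56035^4 = 0.216728
P(M+10) = 0.56035^5 = 0.055245
The M+6 peak is largest (0.340089); scaling to 100 gives 4.8 : 30.8 : 78.5 : 100.0 : 63.7 : 16.2.

4.8 : 30.8 : 78.5 : 100.0 : 63.7 : 16.2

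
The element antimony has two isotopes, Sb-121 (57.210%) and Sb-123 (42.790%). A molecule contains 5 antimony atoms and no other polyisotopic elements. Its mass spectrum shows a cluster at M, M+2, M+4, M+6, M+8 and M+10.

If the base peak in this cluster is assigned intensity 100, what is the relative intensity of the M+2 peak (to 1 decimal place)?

66.8

Binomial terms of (0.57210 + 0.42790)^5: M 0.0613, M+2 0.2292, M+4 0.3428, M+6 0.2564, M+8 0.0959, M+10 0.0143 → M+4 is the base peak.
P(M+4) = C(5,2) × 0.57210^3 × 0.42790^2 = 10 × 0.18724742 × 0.18309841 = 0.342847 (base)
P(M+2) = C(5,1) × 0.57210^4 × 0.42790^1 = 5 × 0.10712425 × 0.4279 = 0.229192
Relative intensity = 0.229192 / 0.342847 × 100 = 66.8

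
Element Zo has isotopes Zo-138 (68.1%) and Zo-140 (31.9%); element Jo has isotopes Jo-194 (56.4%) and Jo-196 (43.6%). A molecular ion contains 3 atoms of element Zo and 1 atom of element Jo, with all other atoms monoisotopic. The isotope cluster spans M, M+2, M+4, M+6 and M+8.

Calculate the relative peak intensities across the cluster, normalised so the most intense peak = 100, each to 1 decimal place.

45.9 : 100.0 : 80.1 : 28.1 : 3.6

Element Zo pattern (n=3): 0.31582124 : 0.44381928 : 0.20789772 : 0.03246176
Element Jo pattern (n=1): 0.5640 : 0.4360
Convolve the two distributions (both contribute in 2-u steps):
  M: 0.31582124×0.5640 = 0.178123
  M+2: 0.31582124×0.4360 + 0.44381928×0.5640 = 0.388012
  M+4: 0.44381928×0.4360 + 0.20789772×0.5640 = 0.310760
  M+6: 0.20789772×0.4360 + 0.03246176×0.5640 = 0.108952
  M+8: 0.03246176×0.4360 = 0.014153
Scale to base peak (0.388012) = 100: 45.9 : 100.0 : 80.1 : 28.1 : 3.6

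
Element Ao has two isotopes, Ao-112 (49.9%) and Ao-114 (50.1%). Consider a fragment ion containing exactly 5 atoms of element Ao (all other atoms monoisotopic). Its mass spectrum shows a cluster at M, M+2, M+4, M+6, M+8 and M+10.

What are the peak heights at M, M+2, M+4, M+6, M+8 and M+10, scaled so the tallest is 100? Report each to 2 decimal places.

9.88 : 49.60 : 99.60 : 100.00 : 50.20 : 10.08

Each Ao atom is independently Ao-112 (p = 0.499) or Ao-114 (q = 0.501); the cluster is the binomial expansion (p + q)^5.
P(M) = 0.499^5 = 0.030939
P(M+2) = 5 × 0.499^4 × 0.501^1 = 0.155314
P(M+4) = 10 × 0.499^3 × 0.501^2 = 0.311873
P(M+6) = 10 × 0.499^2 × 0.501^3 = 0.313122
P(M+8) = 5 × 0.499^1 × 0.501^4 = 0.157189
P(M+10) = 0.501^5 = 0.031564
The M+6 peak is largest (0.313122); scaling to 100 gives 9.88 : 49.60 : 99.60 : 100.00 : 50.20 : 10.08.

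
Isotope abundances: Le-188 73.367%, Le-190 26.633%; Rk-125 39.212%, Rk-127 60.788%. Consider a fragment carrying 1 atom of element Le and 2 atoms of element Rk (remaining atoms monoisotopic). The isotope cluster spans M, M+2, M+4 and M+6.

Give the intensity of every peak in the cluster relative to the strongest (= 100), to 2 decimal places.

Element Le pattern (n=1): 0.73367 : 0.26633
Element Rk pattern (n=2): 0.15375809 : 0.47672381 : 0.36951809
Convolve the two distributions (both contribute in 2-u steps):
  M: 0.73367×0.15375809 = 0.112808
  M+2: 0.73367×0.47672381 + 0.26633×0.15375809 = 0.390708
  M+4: 0.73367×0.36951809 + 0.26633×0.47672381 = 0.398070
  M+6: 0.26633×0.36951809 = 0.098414
Scale to base peak (0.398070) = 100: 28.34 : 98.15 : 100.00 : 24.72

28.34 : 98.15 : 100.00 : 24.72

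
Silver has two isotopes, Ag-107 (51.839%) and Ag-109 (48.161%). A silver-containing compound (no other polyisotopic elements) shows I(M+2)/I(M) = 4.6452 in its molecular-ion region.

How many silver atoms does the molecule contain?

For n independent Ag atoms, I(M+2)/I(M) = n · (abundance Ag-109) / (abundance Ag-107) = n · 0.48161/0.51839.
n = 4.6452 × 0.51839/0.48161 = 5.00 ≈ 5

5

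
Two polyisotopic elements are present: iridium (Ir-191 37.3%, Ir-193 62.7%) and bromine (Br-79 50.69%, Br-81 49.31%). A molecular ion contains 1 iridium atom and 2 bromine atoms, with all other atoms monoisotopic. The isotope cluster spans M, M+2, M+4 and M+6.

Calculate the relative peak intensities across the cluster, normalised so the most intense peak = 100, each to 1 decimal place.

23.7 : 86.0 : 100.0 : 37.7

Iridium pattern (n=1): 0.3730 : 0.6270
Bromine pattern (n=2): 0.25694761 : 0.49990478 : 0.24314761
Convolve the two distributions (both contribute in 2-u steps):
  M: 0.3730×0.25694761 = 0.095841
  M+2: 0.3730×0.49990478 + 0.6270×0.25694761 = 0.347571
  M+4: 0.3730×0.24314761 + 0.6270×0.49990478 = 0.404134
  M+6: 0.6270×0.24314761 = 0.152454
Scale to base peak (0.404134) = 100: 23.7 : 86.0 : 100.0 : 37.7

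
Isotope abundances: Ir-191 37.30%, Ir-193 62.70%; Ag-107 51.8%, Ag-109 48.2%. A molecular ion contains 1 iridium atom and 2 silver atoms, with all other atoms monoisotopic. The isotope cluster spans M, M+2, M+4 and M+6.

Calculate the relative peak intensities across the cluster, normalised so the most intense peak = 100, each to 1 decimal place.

Iridium pattern (n=1): 0.3730 : 0.6270
Silver pattern (n=2): 0.268324 : 0.499352 : 0.232324
Convolve the two distributions (both contribute in 2-u steps):
  M: 0.3730×0.268324 = 0.100085
  M+2: 0.3730×0.499352 + 0.6270×0.268324 = 0.354497
  M+4: 0.3730×0.232324 + 0.6270×0.499352 = 0.399751
  M+6: 0.6270×0.232324 = 0.145667
Scale to base peak (0.399751) = 100: 25.0 : 88.7 : 100.0 : 36.4

25.0 : 88.7 : 100.0 : 36.4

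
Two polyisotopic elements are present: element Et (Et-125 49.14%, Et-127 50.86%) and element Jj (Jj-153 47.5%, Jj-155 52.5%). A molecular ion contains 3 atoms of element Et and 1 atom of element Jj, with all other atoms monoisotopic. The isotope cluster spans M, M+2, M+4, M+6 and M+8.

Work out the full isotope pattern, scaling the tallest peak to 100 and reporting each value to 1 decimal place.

Element Et pattern (n=3): 0.1186603 : 0.36844097 : 0.38133715 : 0.13156158
Element Jj pattern (n=1): 0.4750 : 0.5250
Convolve the two distributions (both contribute in 2-u steps):
  M: 0.1186603×0.4750 = 0.056364
  M+2: 0.1186603×0.5250 + 0.36844097×0.4750 = 0.237306
  M+4: 0.36844097×0.5250 + 0.38133715×0.4750 = 0.374567
  M+6: 0.38133715×0.5250 + 0.13156158×0.4750 = 0.262694
  M+8: 0.13156158×0.5250 = 0.069070
Scale to base peak (0.374567) = 100: 15.0 : 63.4 : 100.0 : 70.1 : 18.4

15.0 : 63.4 : 100.0 : 70.1 : 18.4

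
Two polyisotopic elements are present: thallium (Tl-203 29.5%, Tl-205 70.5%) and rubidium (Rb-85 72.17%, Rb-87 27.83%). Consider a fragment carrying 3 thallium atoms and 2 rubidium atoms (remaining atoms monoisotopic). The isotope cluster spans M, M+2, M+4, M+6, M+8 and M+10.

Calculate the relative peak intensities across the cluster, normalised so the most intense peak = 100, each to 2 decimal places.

Thallium pattern (n=3): 0.02567237 : 0.18405787 : 0.43986713 : 0.35040263
Rubidium pattern (n=2): 0.52085089 : 0.40169822 : 0.07745089
Convolve the two distributions (both contribute in 2-u steps):
  M: 0.02567237×0.52085089 = 0.013371
  M+2: 0.02567237×0.40169822 + 0.18405787×0.52085089 = 0.106179
  M+4: 0.02567237×0.07745089 + 0.18405787×0.40169822 + 0.43986713×0.52085089 = 0.305029
  M+6: 0.18405787×0.07745089 + 0.43986713×0.40169822 + 0.35040263×0.52085089 = 0.373457
  M+8: 0.43986713×0.07745089 + 0.35040263×0.40169822 = 0.174824
  M+10: 0.35040263×0.07745089 = 0.027139
Scale to base peak (0.373457) = 100: 3.58 : 28.43 : 81.68 : 100.00 : 46.81 : 7.27

3.58 : 28.43 : 81.68 : 100.00 : 46.81 : 7.27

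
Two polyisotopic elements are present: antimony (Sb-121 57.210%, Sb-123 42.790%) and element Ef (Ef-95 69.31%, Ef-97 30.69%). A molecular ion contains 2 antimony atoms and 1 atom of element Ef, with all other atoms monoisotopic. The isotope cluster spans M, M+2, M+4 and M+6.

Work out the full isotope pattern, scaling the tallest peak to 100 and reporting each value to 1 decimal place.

51.6 : 100.0 : 63.0 : 12.8

Antimony pattern (n=2): 0.32729841 : 0.48960318 : 0.18309841
Element Ef pattern (n=1): 0.6931 : 0.3069
Convolve the two distributions (both contribute in 2-u steps):
  M: 0.32729841×0.6931 = 0.226851
  M+2: 0.32729841×0.3069 + 0.48960318×0.6931 = 0.439792
  M+4: 0.48960318×0.3069 + 0.18309841×0.6931 = 0.277165
  M+6: 0.18309841×0.3069 = 0.056193
Scale to base peak (0.439792) = 100: 51.6 : 100.0 : 63.0 : 12.8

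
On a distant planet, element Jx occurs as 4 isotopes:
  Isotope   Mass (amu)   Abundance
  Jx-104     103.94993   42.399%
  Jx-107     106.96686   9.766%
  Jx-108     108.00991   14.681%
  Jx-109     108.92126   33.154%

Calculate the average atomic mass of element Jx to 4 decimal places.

The abundance-weighted mean is 0.42399 × 103.94993 + 0.09766 × 106.96686 + 0.14681 × 108.00991 + 0.33154 × 108.92126
= 44.073731 + 10.446384 + 15.856935 + 36.111755 = 106.488805 amu

106.4888 amu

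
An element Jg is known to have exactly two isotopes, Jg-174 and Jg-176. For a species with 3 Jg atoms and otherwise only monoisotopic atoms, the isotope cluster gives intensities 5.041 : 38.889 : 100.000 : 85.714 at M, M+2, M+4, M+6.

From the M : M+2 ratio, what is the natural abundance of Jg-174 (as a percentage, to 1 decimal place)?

28.0%

If p is the fraction of Jg that is Jg-174, then I(M+2)/I(M) = [C(3,1)·p^2·(1−p)] / p^3 = 3·(1−p)/p = 38.889/5.041 = 7.7145
(1−p)/p = 7.7145/3 = 2.5715  ⇒  p = 1/(1 + 2.5715) = 0.2800
Jg-174: 28.0%, Jg-176: 72.0%.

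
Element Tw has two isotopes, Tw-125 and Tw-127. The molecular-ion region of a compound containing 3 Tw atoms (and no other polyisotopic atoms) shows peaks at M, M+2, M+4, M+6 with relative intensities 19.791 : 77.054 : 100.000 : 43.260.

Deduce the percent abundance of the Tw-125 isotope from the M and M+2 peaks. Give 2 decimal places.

43.52%

If p is the fraction of Tw that is Tw-125, then I(M+2)/I(M) = [C(3,1)·p^2·(1−p)] / p^3 = 3·(1−p)/p = 77.054/19.791 = 3.8934
(1−p)/p = 3.8934/3 = 1.2978  ⇒  p = 1/(1 + 1.2978) = 0.4352
Tw-125: 43.52%, Tw-127: 56.48%.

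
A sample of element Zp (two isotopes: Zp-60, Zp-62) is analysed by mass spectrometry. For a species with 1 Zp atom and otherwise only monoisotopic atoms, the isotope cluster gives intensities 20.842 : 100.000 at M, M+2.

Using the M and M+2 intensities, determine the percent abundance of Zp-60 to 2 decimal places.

17.25%

Let p = fractional abundance of Zp-60. I(M+2)/I(M) = [C(1,1)·p^0·(1−p)] / p^1 = 1·(1−p)/p = 100.000/20.842 = 4.7980
(1−p)/p = 4.7980/1 = 4.7980  ⇒  p = 1/(1 + 4.7980) = 0.1725
Zp-60: 17.25%, Zp-62: 82.75%.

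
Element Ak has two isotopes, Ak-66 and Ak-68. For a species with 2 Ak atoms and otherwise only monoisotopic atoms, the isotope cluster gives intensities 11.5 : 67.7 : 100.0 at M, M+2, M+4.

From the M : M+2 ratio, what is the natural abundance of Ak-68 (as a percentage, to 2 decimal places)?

74.64%

Let p = fractional abundance of Ak-66. I(M+2)/I(M) = [C(2,1)·p^1·(1−p)] / p^2 = 2·(1−p)/p = 67.7/11.5 = 5.8870
(1−p)/p = 5.8870/2 = 2.9435  ⇒  p = 1/(1 + 2.9435) = 0.2536
Ak-66: 25.36%, Ak-68: 74.64%.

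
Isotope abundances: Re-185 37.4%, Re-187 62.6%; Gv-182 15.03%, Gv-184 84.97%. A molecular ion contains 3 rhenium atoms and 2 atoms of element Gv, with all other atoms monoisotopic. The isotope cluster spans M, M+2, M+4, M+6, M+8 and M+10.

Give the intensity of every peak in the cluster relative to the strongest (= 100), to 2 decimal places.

0.31 : 5.08 : 30.20 : 80.90 : 100.00 : 46.60

Rhenium pattern (n=3): 0.05231362 : 0.26268713 : 0.43968487 : 0.24531438
Element Gv pattern (n=2): 0.02259009 : 0.25541982 : 0.72199009
Convolve the two distributions (both contribute in 2-u steps):
  M: 0.05231362×0.02259009 = 0.001182
  M+2: 0.05231362×0.25541982 + 0.26268713×0.02259009 = 0.019296
  M+4: 0.05231362×0.72199009 + 0.26268713×0.25541982 + 0.43968487×0.02259009 = 0.114798
  M+6: 0.26268713×0.72199009 + 0.43968487×0.25541982 + 0.24531438×0.02259009 = 0.307503
  M+8: 0.43968487×0.72199009 + 0.24531438×0.25541982 = 0.380106
  M+10: 0.24531438×0.72199009 = 0.177115
Scale to base peak (0.380106) = 100: 0.31 : 5.08 : 30.20 : 80.90 : 100.00 : 46.60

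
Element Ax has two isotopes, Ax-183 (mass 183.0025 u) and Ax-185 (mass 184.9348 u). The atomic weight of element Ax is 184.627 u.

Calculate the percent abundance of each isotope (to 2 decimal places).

Ax-183: 15.93%, Ax-185: 84.07%

Let x be the fractional abundance of Ax-183; then Ax-185 has abundance 1 − x.
183.0025·x + 184.9348·(1 − x) = 184.627
(183.0025 − 184.9348)·x = 184.627 − 184.9348
x = -0.3078 / -1.9323 = 0.15929 → 15.93% Ax-183, 84.07% Ax-185.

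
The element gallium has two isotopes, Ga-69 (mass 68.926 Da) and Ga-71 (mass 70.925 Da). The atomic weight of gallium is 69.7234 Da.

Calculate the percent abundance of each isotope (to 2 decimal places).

Writing the weighted mean with unknown fraction x of Ga-69:
68.926·x + 70.925·(1 − x) = 69.7234
(68.926 − 70.925)·x = 69.7234 − 70.925
x = -1.2016 / -1.999 = 0.60110 → 60.11% Ga-69, 39.89% Ga-71.

Ga-69: 60.11%, Ga-71: 39.89%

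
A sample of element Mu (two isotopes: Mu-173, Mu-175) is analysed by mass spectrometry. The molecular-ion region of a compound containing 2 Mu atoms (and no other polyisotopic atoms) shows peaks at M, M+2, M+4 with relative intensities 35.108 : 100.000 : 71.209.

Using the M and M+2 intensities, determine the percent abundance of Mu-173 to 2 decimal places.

Let p = fractional abundance of Mu-173. I(M+2)/I(M) = [C(2,1)·p^1·(1−p)] / p^2 = 2·(1−p)/p = 100.000/35.108 = 2.8484
(1−p)/p = 2.8484/2 = 1.4242  ⇒  p = 1/(1 + 1.4242) = 0.4125
Mu-173: 41.25%, Mu-175: 58.75%.

41.25%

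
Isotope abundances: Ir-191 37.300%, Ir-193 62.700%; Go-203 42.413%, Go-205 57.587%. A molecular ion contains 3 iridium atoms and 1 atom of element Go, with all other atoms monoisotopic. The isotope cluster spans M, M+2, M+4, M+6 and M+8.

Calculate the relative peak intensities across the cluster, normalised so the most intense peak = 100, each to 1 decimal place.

Iridium pattern (n=3): 0.05189512 : 0.26170165 : 0.43991135 : 0.24649188
Element Go pattern (n=1): 0.42413 : 0.57587
Convolve the two distributions (both contribute in 2-u steps):
  M: 0.05189512×0.42413 = 0.022010
  M+2: 0.05189512×0.57587 + 0.26170165×0.42413 = 0.140880
  M+4: 0.26170165×0.57587 + 0.43991135×0.42413 = 0.337286
  M+6: 0.43991135×0.57587 + 0.24649188×0.42413 = 0.357876
  M+8: 0.24649188×0.57587 = 0.141947
Scale to base peak (0.357876) = 100: 6.2 : 39.4 : 94.2 : 100.0 : 39.7

6.2 : 39.4 : 94.2 : 100.0 : 39.7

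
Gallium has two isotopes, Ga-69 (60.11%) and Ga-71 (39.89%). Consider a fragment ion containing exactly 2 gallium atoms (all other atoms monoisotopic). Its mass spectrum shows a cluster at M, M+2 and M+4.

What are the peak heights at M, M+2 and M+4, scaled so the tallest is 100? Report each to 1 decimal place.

The 2 Ga atoms are independent, so intensities follow the terms of (0.6011 + 0.3989)^2.
P(M) = 0.6011^2 = 0.361321
P(M+2) = 2 × 0.6011^1 × 0.3989^1 = 0.479558
P(M+4) = 0.3989^2 = 0.159121
The M+2 peak is largest (0.479558); scaling to 100 gives 75.3 : 100.0 : 33.2.

75.3 : 100.0 : 33.2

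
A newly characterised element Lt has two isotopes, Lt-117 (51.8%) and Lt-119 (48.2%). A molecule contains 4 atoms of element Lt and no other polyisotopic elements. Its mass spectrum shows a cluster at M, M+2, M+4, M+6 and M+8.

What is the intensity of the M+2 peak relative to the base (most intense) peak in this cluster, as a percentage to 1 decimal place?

(0.518 + 0.482)^4 gives M 0.0720, M+2 0.2680, M+4 0.3740, M+6 0.2320, M+8 0.0540; the largest is M+4.
P(M+4) = C(4,2) × 0.518^2 × 0.482^2 = 6 × 0.268324 × 0.232324 = 0.374029 (base)
P(M+2) = C(4,1) × 0.518^3 × 0.482^1 = 4 × 0.13899183 × 0.4820 = 0.267976
Relative intensity = 0.267976 / 0.374029 × 100 = 71.6

71.6%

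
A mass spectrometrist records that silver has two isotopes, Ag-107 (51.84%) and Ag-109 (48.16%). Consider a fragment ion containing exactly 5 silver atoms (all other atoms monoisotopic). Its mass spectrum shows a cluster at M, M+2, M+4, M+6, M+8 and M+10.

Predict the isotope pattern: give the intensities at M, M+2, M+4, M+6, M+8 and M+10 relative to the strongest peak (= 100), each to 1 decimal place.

11.6 : 53.8 : 100.0 : 92.9 : 43.2 : 8.0

The 5 Ag atoms are independent, so intensities follow the terms of (0.5184 + 0.4816)^5.
P(M) = 0.5184^5 = 0.037439
P(M+2) = 5 × 0.5184^4 × 0.4816^1 = 0.173907
P(M+4) = 10 × 0.5184^3 × 0.4816^2 = 0.323123
P(M+6) = 10 × 0.5184^2 × 0.4816^3 = 0.300185
P(M+8) = 5 × 0.5184^1 × 0.4816^4 = 0.139438
P(M+10) = 0.4816^5 = 0.025908
The M+4 peak is largest (0.323123); scaling to 100 gives 11.6 : 53.8 : 100.0 : 92.9 : 43.2 : 8.0.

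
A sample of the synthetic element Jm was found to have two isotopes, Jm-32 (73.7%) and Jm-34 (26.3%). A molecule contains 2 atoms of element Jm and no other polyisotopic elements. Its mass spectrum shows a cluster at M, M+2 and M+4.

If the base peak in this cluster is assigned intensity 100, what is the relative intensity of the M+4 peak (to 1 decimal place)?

12.7

(0.737 + 0.263)^2 gives M 0.5432, M+2 0.3877, M+4 0.0692; the largest is M.
P(M) = C(2,0) × 0.737^2 × 0.263^0 = 1 × 0.543169 × 1.0000 = 0.543169 (base)
P(M+4) = C(2,2) × 0.737^0 × 0.263^2 = 1 × 1.0000 × 0.069169 = 0.069169
Relative intensity = 0.069169 / 0.543169 × 100 = 12.7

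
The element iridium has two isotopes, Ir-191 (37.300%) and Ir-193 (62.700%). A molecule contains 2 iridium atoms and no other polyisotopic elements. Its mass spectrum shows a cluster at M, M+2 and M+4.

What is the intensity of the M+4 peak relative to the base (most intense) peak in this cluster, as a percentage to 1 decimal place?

84.0%

Term probabilities: M 0.1391, M+2 0.4677, M+4 0.3931. Base peak = M+2.
P(M+2) = C(2,1) × 0.37300^1 × 0.62700^1 = 2 × 0.3730 × 0.6270 = 0.467742 (base)
P(M+4) = C(2,2) × 0.37300^0 × 0.62700^2 = 1 × 1.0000 × 0.393129 = 0.393129
Relative intensity = 0.393129 / 0.467742 × 100 = 84.0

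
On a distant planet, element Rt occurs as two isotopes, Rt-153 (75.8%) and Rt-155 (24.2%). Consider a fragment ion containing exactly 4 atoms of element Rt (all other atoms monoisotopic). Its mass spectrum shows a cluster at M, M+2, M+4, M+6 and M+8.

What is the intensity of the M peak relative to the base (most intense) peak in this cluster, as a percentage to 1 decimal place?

78.3%

Binomial terms of (0.758 + 0.242)^4: M 0.3301, M+2 0.4216, M+4 0.2019, M+6 0.0430, M+8 0.0034 → M+2 is the base peak.
P(M+2) = C(4,1) × 0.758^3 × 0.242^1 = 4 × 0.43551951 × 0.2420 = 0.421583 (base)
P(M) = C(4,0) × 0.758^4 × 0.242^0 = 1 × 0.33012379 × 1.0000 = 0.330124
Relative intensity = 0.330124 / 0.421583 × 100 = 78.3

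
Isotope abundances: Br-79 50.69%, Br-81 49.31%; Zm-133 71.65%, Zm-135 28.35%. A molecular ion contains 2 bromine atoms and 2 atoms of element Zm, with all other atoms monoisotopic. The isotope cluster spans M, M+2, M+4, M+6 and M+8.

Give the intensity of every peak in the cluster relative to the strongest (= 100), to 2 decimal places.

Bromine pattern (n=2): 0.25694761 : 0.49990478 : 0.24314761
Element Zm pattern (n=2): 0.51337225 : 0.4062555 : 0.08037225
Convolve the two distributions (both contribute in 2-u steps):
  M: 0.25694761×0.51337225 = 0.131910
  M+2: 0.25694761×0.4062555 + 0.49990478×0.51337225 = 0.361024
  M+4: 0.25694761×0.08037225 + 0.49990478×0.4062555 + 0.24314761×0.51337225 = 0.348566
  M+6: 0.49990478×0.08037225 + 0.24314761×0.4062555 = 0.138959
  M+8: 0.24314761×0.08037225 = 0.019542
Scale to base peak (0.361024) = 100: 36.54 : 100.00 : 96.55 : 38.49 : 5.41

36.54 : 100.00 : 96.55 : 38.49 : 5.41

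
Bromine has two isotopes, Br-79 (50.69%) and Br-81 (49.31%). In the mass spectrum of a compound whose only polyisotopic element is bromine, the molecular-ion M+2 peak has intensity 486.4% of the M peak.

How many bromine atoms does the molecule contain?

5

For n independent Br atoms, I(M+2)/I(M) = n · (abundance Br-81) / (abundance Br-79) = n · 0.4931/0.5069.
n = 4.864 × 0.5069/0.4931 = 5.00 ≈ 5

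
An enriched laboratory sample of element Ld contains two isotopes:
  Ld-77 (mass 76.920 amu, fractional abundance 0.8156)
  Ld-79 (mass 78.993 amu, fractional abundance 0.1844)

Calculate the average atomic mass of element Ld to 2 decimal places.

77.30 amu

The abundance-weighted mean is 0.8156 × 76.920 + 0.1844 × 78.993
= 62.7360 + 14.5663 = 77.3023 amu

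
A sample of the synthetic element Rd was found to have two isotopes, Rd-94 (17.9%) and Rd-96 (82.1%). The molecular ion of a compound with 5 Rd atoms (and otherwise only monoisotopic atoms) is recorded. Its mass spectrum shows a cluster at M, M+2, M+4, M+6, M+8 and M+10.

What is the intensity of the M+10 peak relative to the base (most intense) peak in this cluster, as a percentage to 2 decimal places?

91.73%

(0.179 + 0.821)^5 gives M 0.0002, M+2 0.0042, M+4 0.0387, M+6 0.1773, M+8 0.4066, M+10 0.3730; the largest is M+8.
P(M+8) = C(5,4) × 0.179^1 × 0.821^4 = 5 × 0.1790 × 0.45433127 = 0.406626 (base)
P(M+10) = C(5,5) × 0.179^0 × 0.821^5 = 1 × 1.0000 × 0.37300597 = 0.373006
Relative intensity = 0.373006 / 0.406626 × 100 = 91.73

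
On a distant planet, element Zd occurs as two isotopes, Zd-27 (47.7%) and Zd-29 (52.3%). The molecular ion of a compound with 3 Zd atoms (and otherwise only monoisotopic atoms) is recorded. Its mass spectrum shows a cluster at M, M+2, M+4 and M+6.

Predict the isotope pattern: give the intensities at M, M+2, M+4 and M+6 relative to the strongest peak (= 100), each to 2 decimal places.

27.73 : 91.20 : 100.00 : 36.55

The 3 Zd atoms are independent, so intensities follow the terms of (0.477 + 0.523)^3.
P(M) = 0.477^3 = 0.108531
P(M+2) = 3 × 0.477^2 × 0.523^1 = 0.356993
P(M+4) = 3 × 0.477^1 × 0.523^2 = 0.391420
P(M+6) = 0.523^3 = 0.143056
The M+4 peak is largest (0.391420); scaling to 100 gives 27.73 : 91.20 : 100.00 : 36.55.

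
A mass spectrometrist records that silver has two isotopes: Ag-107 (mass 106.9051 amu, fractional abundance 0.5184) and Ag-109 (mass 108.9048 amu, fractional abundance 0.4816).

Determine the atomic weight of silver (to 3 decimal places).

107.868 amu

The abundance-weighted mean is 0.5184 × 106.9051 + 0.4816 × 108.9048
= 55.41960 + 52.44855 = 107.86815 amu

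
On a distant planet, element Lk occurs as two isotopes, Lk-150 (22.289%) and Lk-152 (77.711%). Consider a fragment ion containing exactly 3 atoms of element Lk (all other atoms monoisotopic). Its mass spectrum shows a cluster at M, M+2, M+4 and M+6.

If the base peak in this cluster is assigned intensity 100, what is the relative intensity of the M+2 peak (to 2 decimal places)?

(0.22289 + 0.77711)^3 gives M 0.0111, M+2 0.1158, M+4 0.4038, M+6 0.4693; the largest is M+6.
P(M+6) = C(3,3) × 0.22289^0 × 0.77711^3 = 1 × 1.0000 × 0.46929669 = 0.469297 (base)
P(M+2) = C(3,1) × 0.22289^2 × 0.77711^1 = 3 × 0.04967995 × 0.77711 = 0.115820
Relative intensity = 0.115820 / 0.469297 × 100 = 24.68

24.68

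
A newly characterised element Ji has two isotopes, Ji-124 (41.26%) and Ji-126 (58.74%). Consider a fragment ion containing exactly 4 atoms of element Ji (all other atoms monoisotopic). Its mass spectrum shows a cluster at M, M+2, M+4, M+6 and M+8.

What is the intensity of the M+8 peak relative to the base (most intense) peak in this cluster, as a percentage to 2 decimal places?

Term probabilities: M 0.0290, M+2 0.1650, M+4 0.3524, M+6 0.3345, M+8 0.1191. Base peak = M+4.
P(M+4) = C(4,2) × 0.4126^2 × 0.5874^2 = 6 × 0.17023876 × 0.34503876 = 0.352434 (base)
P(M+8) = C(4,4) × 0.4126^0 × 0.5874^4 = 1 × 1.0000 × 0.11905175 = 0.119052
Relative intensity = 0.119052 / 0.352434 × 100 = 33.78

33.78%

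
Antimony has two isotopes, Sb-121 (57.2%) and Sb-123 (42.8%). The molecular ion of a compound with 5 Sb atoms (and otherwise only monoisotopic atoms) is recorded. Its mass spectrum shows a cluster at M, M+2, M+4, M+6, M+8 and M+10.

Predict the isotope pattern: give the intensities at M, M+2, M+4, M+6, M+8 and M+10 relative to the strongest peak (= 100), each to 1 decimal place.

Expanding (0.572 + 0.428)^5:
P(M) = 0.572^5 = 0.061232
P(M+2) = 5 × 0.572^4 × 0.428^1 = 0.229086
P(M+4) = 10 × 0.572^3 × 0.428^2 = 0.342827
P(M+6) = 10 × 0.572^2 × 0.428^3 = 0.256521
P(M+8) = 5 × 0.572^1 × 0.428^4 = 0.095971
P(M+10) = 0.428^5 = 0.014362
The M+4 peak is largest (0.342827); scaling to 100 gives 17.9 : 66.8 : 100.0 : 74.8 : 28.0 : 4.2.

17.9 : 66.8 : 100.0 : 74.8 : 28.0 : 4.2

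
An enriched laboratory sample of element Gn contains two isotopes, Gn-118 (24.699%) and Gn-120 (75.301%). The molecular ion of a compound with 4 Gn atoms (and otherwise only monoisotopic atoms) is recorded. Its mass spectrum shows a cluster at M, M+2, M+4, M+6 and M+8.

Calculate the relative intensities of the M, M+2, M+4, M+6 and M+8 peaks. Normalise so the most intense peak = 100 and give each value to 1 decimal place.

The 4 Gn atoms are independent, so intensities follow the terms of (0.24699 + 0.75301)^4.
P(M) = 0.24699^4 = 0.003721
P(M+2) = 4 × 0.24699^3 × 0.75301^1 = 0.045384
P(M+4) = 6 × 0.24699^2 × 0.75301^2 = 0.207545
P(M+6) = 4 × 0.24699^1 × 0.75301^3 = 0.421834
P(M+8) = 0.75301^4 = 0.321516
The M+6 peak is largest (0.421834); scaling to 100 gives 0.9 : 10.8 : 49.2 : 100.0 : 76.2.

0.9 : 10.8 : 49.2 : 100.0 : 76.2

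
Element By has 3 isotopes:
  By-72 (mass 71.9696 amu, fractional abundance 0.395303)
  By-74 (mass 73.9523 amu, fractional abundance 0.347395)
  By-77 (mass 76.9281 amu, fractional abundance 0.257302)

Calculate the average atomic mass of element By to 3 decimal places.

Weight each isotope mass by its fractional abundance: 0.395303 × 71.9696 + 0.347395 × 73.9523 + 0.257302 × 76.9281
= 28.44980 + 25.69066 + 19.79375 = 73.93421 amu

73.934 amu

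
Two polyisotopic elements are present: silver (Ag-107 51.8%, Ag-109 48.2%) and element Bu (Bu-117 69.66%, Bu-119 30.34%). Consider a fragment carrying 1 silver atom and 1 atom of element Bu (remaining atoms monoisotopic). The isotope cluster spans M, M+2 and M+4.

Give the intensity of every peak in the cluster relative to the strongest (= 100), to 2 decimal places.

73.20 : 100.00 : 29.67

Silver pattern (n=1): 0.5180 : 0.4820
Element Bu pattern (n=1): 0.6966 : 0.3034
Convolve the two distributions (both contribute in 2-u steps):
  M: 0.5180×0.6966 = 0.360839
  M+2: 0.5180×0.3034 + 0.4820×0.6966 = 0.492922
  M+4: 0.4820×0.3034 = 0.146239
Scale to base peak (0.492922) = 100: 73.20 : 100.00 : 29.67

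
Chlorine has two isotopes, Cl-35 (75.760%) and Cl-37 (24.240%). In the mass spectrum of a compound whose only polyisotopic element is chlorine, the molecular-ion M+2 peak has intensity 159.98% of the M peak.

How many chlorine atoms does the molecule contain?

The M+2/M ratio from n Cl atoms is n · q/p = n · 0.24240/0.75760.
n = 1.5998 × 0.75760/0.24240 = 5.00 ≈ 5

5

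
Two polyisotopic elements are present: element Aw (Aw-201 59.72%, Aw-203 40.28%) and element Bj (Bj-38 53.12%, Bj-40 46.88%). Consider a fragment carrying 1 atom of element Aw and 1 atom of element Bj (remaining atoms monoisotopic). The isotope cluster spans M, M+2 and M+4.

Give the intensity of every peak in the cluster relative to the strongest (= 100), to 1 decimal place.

Element Aw pattern (n=1): 0.5972 : 0.4028
Element Bj pattern (n=1): 0.5312 : 0.4688
Convolve the two distributions (both contribute in 2-u steps):
  M: 0.5972×0.5312 = 0.317233
  M+2: 0.5972×0.4688 + 0.4028×0.5312 = 0.493935
  M+4: 0.4028×0.4688 = 0.188833
Scale to base peak (0.493935) = 100: 64.2 : 100.0 : 38.2

64.2 : 100.0 : 38.2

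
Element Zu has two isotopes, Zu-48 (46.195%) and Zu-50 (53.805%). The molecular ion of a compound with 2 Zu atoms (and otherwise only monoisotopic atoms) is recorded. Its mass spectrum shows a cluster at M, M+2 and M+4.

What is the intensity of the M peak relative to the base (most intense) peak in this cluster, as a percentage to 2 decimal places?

Term probabilities: M 0.2134, M+2 0.4971, M+4 0.2895. Base peak = M+2.
P(M+2) = C(2,1) × 0.46195^1 × 0.53805^1 = 2 × 0.46195 × 0.53805 = 0.497104 (base)
P(M) = C(2,0) × 0.46195^2 × 0.53805^0 = 1 × 0.2133978 × 1.0000 = 0.213398
Relative intensity = 0.213398 / 0.497104 × 100 = 42.93

42.93%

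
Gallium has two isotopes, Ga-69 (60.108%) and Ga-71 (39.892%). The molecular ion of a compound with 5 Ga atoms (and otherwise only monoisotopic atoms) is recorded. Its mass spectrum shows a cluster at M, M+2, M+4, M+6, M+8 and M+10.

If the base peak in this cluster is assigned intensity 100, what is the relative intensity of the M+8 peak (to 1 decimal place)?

22.0

Term probabilities: M 0.0785, M+2 0.2604, M+4 0.3456, M+6 0.2294, M+8 0.0761, M+10 0.0101. Base peak = M+4.
P(M+4) = C(5,2) × 0.60108^3 × 0.39892^2 = 10 × 0.2171685 × 0.15913717 = 0.345596 (base)
P(M+8) = C(5,4) × 0.60108^1 × 0.39892^4 = 5 × 0.60108 × 0.02532464 = 0.076111
Relative intensity = 0.076111 / 0.345596 × 100 = 22.0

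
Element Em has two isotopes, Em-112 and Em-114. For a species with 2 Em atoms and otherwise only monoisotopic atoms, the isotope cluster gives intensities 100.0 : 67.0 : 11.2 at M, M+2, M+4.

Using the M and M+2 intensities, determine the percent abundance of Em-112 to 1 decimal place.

Write p for the Em-112 fraction. I(M+2)/I(M) = [C(2,1)·p^1·(1−p)] / p^2 = 2·(1−p)/p = 67.0/100.0 = 0.6700
(1−p)/p = 0.6700/2 = 0.3350  ⇒  p = 1/(1 + 0.3350) = 0.7491
Em-112: 74.9%, Em-114: 25.1%.

74.9%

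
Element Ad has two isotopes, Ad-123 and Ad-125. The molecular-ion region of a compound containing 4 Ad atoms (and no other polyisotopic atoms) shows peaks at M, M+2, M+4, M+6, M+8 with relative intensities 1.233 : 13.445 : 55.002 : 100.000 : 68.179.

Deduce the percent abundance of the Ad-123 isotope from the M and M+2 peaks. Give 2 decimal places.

26.84%

Write p for the Ad-123 fraction. I(M+2)/I(M) = [C(4,1)·p^3·(1−p)] / p^4 = 4·(1−p)/p = 13.445/1.233 = 10.9043
(1−p)/p = 10.9043/4 = 2.7261  ⇒  p = 1/(1 + 2.7261) = 0.2684
Ad-123: 26.84%, Ad-125: 73.16%.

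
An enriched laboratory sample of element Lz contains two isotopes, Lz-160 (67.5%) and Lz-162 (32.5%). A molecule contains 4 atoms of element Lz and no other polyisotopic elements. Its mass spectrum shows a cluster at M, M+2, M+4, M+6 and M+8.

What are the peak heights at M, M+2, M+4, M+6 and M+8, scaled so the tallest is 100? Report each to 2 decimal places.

51.92 : 100.00 : 72.22 : 23.18 : 2.79

Expanding (0.675 + 0.325)^4:
P(M) = 0.675^4 = 0.207594
P(M+2) = 4 × 0.675^3 × 0.325^1 = 0.399811
P(M+4) = 6 × 0.675^2 × 0.325^2 = 0.288752
P(M+6) = 4 × 0.675^1 × 0.325^3 = 0.092686
P(M+8) = 0.325^4 = 0.011157
The M+2 peak is largest (0.399811); scaling to 100 gives 51.92 : 100.00 : 72.22 : 23.18 : 2.79.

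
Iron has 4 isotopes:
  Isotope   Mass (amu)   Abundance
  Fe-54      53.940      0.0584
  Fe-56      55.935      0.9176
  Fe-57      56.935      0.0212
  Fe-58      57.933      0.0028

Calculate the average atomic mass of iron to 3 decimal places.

Ar = Σ fᵢ·mᵢ = 0.0584 × 53.940 + 0.9176 × 55.935 + 0.0212 × 56.935 + 0.0028 × 57.933
= 3.1501 + 51.3260 + 1.2070 + 0.1622 = 55.8453 amu

55.845 amu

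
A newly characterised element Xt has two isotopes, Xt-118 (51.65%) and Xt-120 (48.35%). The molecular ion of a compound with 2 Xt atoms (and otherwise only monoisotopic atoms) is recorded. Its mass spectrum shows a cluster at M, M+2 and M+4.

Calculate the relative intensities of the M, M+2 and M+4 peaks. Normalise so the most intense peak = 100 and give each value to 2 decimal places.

53.41 : 100.00 : 46.81

Each Xt atom is independently Xt-118 (p = 0.5165) or Xt-120 (q = 0.4835); the cluster is the binomial expansion (p + q)^2.
P(M) = 0.5165^2 = 0.266772
P(M+2) = 2 × 0.5165^1 × 0.4835^1 = 0.499455
P(M+4) = 0.4835^2 = 0.233772
The M+2 peak is largest (0.499455); scaling to 100 gives 53.41 : 100.00 : 46.81.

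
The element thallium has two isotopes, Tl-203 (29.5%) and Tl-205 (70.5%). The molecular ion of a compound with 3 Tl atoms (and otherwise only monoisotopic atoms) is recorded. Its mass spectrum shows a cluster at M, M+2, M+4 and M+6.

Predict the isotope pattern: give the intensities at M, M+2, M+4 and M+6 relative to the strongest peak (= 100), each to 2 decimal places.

5.84 : 41.84 : 100.00 : 79.66

The 3 Tl atoms are independent, so intensities follow the terms of (0.295 + 0.705)^3.
P(M) = 0.295^3 = 0.025672
P(M+2) = 3 × 0.295^2 × 0.705^1 = 0.184058
P(M+4) = 3 × 0.295^1 × 0.705^2 = 0.439867
P(M+6) = 0.705^3 = 0.350403
The M+4 peak is largest (0.439867); scaling to 100 gives 5.84 : 41.84 : 100.00 : 79.66.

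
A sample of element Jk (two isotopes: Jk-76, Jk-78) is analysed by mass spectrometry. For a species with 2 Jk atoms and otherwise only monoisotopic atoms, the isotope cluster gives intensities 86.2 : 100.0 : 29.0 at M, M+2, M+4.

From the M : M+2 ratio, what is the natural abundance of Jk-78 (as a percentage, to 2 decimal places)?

If p is the fraction of Jk that is Jk-76, then I(M+2)/I(M) = [C(2,1)·p^1·(1−p)] / p^2 = 2·(1−p)/p = 100.0/86.2 = 1.1601
(1−p)/p = 1.1601/2 = 0.5800  ⇒  p = 1/(1 + 0.5800) = 0.6329
Jk-76: 63.29%, Jk-78: 36.71%.

36.71%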